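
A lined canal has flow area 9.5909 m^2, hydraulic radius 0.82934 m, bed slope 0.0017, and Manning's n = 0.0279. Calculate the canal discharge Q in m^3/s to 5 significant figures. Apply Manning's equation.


Approach: apply Manning's equation, Q = (1/n)*A*R^(2/3)*S^(1/2).
Q = (1/0.0279) * 9.5909 * 0.82934^(2/3) * 0.0017^(1/2) = 12.511 m^3/s
Therefore the canal discharge Q = 12.511 m^3/s.


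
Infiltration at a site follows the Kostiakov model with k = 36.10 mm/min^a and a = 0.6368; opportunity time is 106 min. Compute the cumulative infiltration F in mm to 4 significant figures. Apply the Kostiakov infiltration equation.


Approach: apply the Kostiakov infiltration equation, F = k*t^a.
F = 36.10 * 106^0.6368 = 703.4 mm
Therefore the cumulative infiltration F = 703.4 mm.


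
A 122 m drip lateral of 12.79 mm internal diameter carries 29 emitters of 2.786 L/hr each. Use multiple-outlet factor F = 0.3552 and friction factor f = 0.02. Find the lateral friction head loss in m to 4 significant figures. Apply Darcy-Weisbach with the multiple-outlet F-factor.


Approach: apply Darcy-Weisbach with the multiple-outlet F-factor, Q = n*q/(3600*1000) m^3/s; v = Q/A; hf = F*f*(L/D)*(v^2/(2g)).
Q = 29*2.786/(3600*1000) = 2.24428e-05 m^3/s
A = pi*(12.79e-3/2)^2 = 1.28479e-04 m^2, so v = Q/A = 0.174681 m/s
hf = 0.3552*0.02*(122/0.01279)*(0.174681^2/(2*9.81)) = 0.1054 m
Therefore the lateral friction head loss = 0.1054 m.


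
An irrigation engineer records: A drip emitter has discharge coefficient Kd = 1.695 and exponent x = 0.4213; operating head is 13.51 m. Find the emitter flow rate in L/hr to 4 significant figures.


Approach: apply the emitter characteristic equation, q = Kd * h^x.
q = 1.695 * 13.51^0.4213 = 5.076 L/hr
Therefore the emitter flow rate = 5.076 L/hr.


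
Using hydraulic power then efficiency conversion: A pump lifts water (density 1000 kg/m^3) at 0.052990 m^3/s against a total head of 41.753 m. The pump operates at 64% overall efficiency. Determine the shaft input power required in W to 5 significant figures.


Approach: apply hydraulic power then efficiency conversion, P = rho*g*Q*H; P_in = P/eta.
Step 1 — hydraulic power (P = rho*g*Q*H):
  P = 1000 * 9.81 * 0.052990 * 41.753 = 21704.54 W
Step 2 — input power: P_in = P/eta = 21704.54 / 0.64 = 33913 W
Therefore the shaft input power required = 33913 W.


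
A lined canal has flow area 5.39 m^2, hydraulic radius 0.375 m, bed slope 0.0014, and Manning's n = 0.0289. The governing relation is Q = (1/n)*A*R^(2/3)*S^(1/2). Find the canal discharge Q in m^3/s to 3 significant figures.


Q = (1/0.0289) * 5.39 * 0.375^(2/3) * 0.0014^(1/2) = 3.63 m^3/s
Therefore the canal discharge Q = 3.63 m^3/s.


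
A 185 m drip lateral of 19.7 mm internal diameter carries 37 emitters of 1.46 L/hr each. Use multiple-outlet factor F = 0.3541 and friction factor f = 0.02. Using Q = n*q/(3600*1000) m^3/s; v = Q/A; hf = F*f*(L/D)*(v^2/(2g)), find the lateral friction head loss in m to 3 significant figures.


Q = 37*1.46/(3600*1000) = 1.5006e-05 m^3/s
A = pi*(19.7e-3/2)^2 = 3.0481e-04 m^2, so v = Q/A = 0.049230 m/s
hf = 0.3541*0.02*(185/0.0197)*(0.049230^2/(2*9.81)) = 0.00822 m
Therefore the lateral friction head loss = 0.00822 m.


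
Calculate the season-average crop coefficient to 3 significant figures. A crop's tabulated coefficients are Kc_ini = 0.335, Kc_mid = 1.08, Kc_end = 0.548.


Approach: apply a simple seasonal average, Kc_avg = (Kc_ini + Kc_mid + Kc_end)/3.
Kc_avg = (0.335 + 1.08 + 0.548)/3 = 0.654
Therefore the season-average crop coefficient = 0.654.


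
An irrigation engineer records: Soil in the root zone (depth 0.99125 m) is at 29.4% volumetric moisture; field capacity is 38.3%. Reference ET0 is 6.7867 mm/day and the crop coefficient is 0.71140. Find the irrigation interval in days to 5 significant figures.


Approach: apply soil-water budget scheduling, SMD = (FC-theta)/100*depth*1000; ETc = ET0*Kc; interval = SMD/ETc.
Step 1 — soil moisture deficit:
  SMD = (38.3 - 29.4)/100 * 0.99125 * 1000 = 88.22125 mm
Step 2 — daily crop ET (ETc = ET0*Kc):
  ETc = 6.7867 * 0.71140 = 4.828058 mm/day
Step 3 — irrigation interval (SMD/ETc):
  interval = 88.22125 / 4.828058 = 18.273 days
Therefore the irrigation interval = 18.273 days.


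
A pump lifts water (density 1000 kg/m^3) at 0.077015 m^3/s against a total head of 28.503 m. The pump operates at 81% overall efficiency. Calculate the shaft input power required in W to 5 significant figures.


Approach: apply hydraulic power then efficiency conversion, P = rho*g*Q*H; P_in = P/eta.
Step 1 — hydraulic power (P = rho*g*Q*H):
  P = 1000 * 9.81 * 0.077015 * 28.503 = 21534.51 W
Step 2 — input power: P_in = P/eta = 21534.51 / 0.81 = 26586 W
Therefore the shaft input power required = 26586 W.


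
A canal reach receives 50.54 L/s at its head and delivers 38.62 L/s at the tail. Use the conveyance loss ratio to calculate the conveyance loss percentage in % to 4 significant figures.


Approach: apply the conveyance loss ratio, loss% = ((Q_head - Q_tail)/Q_head)*100.
loss = ((50.54 - 38.62)/50.54)*100 = 23.59 %
Therefore the conveyance loss percentage = 23.59 %.


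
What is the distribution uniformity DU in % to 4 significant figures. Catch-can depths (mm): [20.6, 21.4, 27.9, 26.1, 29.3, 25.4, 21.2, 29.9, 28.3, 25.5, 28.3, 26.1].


Approach: apply the low-quarter distribution uniformity, DU = (mean of lowest quarter of readings / overall mean)*100.
sorted lowest 3 of 12: [20.6, 21.2, 21.4] -> mean = 21.0667 mm
overall mean = 25.8333 mm
DU = (21.0667/25.8333)*100 = 81.55 %
Therefore the distribution uniformity DU = 81.55 %.


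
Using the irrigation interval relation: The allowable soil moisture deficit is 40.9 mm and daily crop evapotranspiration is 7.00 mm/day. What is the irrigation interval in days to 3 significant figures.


Approach: apply the irrigation interval relation, interval = SMD / ETc.
interval = 40.9 / 7.00 = 5.84 days
Therefore the irrigation interval = 5.84 days.


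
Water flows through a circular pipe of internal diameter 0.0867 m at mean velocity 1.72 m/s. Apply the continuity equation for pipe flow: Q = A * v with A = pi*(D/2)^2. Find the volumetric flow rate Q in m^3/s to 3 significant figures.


A = pi*(0.0867/2)^2 = 0.0059038 m^2
Q = 0.0059038 * 1.72 = 0.0102 m^3/s
Therefore the volumetric flow rate Q = 0.0102 m^3/s.


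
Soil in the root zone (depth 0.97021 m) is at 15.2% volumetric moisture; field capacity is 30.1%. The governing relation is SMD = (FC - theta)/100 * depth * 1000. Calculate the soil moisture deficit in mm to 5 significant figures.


SMD = (30.1 - 15.2)/100 * 0.97021 * 1000 = 144.56 mm
Therefore the soil moisture deficit = 144.56 mm.


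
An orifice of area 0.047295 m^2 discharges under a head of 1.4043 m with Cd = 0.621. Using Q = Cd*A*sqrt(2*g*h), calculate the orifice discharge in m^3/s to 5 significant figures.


Q = 0.621 * 0.047295 * sqrt(2*9.81*1.4043) = 0.15417 m^3/s
Therefore the orifice discharge = 0.15417 m^3/s.


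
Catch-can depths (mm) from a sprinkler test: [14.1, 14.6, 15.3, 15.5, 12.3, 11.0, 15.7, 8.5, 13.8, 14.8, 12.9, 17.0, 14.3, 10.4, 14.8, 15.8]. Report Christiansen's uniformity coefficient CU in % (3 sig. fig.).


Approach: apply Christiansen's uniformity coefficient, CU = (1 - mean_abs_deviation/mean)*100.
mean = 13.800 mm
mean |d_i - mean| = 1.7375 mm
CU = (1 - 1.7375/13.800)*100 = 87.4 %
Therefore Christiansen's uniformity coefficient CU = 87.4 %.


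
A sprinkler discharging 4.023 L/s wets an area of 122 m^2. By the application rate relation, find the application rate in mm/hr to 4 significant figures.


Approach: apply the application rate relation, rate = (Q/A)*3600.
rate = (4.023 / 122) * 3600 = 118.7 mm/hr
Therefore the application rate = 118.7 mm/hr.


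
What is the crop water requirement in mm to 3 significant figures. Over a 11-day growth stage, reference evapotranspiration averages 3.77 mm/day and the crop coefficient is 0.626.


Approach: apply the crop water requirement relation, CWR = ET0 * Kc * days.
CWR = 3.77 * 0.626 * 11 = 26.0 mm
Therefore the crop water requirement = 26.0 mm.


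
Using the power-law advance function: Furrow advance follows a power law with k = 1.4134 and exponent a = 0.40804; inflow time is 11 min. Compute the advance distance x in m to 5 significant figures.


Approach: apply the power-law advance function, x = k*t^a.
x = 1.4134 * 11^0.40804 = 3.7601 m
Therefore the advance distance x = 3.7601 m.


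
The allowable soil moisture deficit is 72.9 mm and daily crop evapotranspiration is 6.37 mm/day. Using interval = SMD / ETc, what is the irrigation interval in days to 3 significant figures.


interval = 72.9 / 6.37 = 11.4 days
Therefore the irrigation interval = 11.4 days.


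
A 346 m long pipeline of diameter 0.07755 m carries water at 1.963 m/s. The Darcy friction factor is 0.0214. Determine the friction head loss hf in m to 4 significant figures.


Approach: apply the Darcy-Weisbach equation, hf = f*(L/D)*(v^2/(2g)).
hf = 0.0214 * (346/0.07755) * (1.963^2 / (2*9.81))
hf = 18.75 m
Therefore the friction head loss hf = 18.75 m.


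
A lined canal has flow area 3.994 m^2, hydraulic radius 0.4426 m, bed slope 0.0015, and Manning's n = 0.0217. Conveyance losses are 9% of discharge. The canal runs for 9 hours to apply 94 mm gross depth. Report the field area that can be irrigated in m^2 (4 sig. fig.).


Approach: apply Manning's equation with a conveyance and depth budget, Q = (1/n)*A*R^(2/3)*S^(1/2); Q_field = Q*(1-loss); Area = Q_field*t/(d/1000).
Step 1 — canal discharge (Manning's equation):
  Q = (1/0.0217) * 3.994 * 0.4426^(2/3) * 0.0015^(1/2) = 4.14001 m^3/s
Step 2 — delivered flow: Q_field = 4.14001*(1 - 9/100) = 3.76741 m^3/s
Step 3 — volume delivered: V = 3.76741 * 9*3600 = 122064 m^3
Step 4 — area served: A = V / (depth/1000) = 122064 / 0.094 = 1299000 m^2
Therefore the field area that can be irrigated = 1299000 m^2.


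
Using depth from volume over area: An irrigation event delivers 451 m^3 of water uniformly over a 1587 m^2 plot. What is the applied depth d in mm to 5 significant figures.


Approach: apply depth from volume over area, d = (V/A)*1000.
d = (451 / 1587) * 1000 = 284.18 mm
Therefore the applied depth d = 284.18 mm.


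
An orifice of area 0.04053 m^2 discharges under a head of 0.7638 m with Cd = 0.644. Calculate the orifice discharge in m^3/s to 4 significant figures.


Approach: apply the orifice equation, Q = Cd*A*sqrt(2*g*h).
Q = 0.644 * 0.04053 * sqrt(2*9.81*0.7638) = 0.1010 m^3/s
Therefore the orifice discharge = 0.1010 m^3/s.


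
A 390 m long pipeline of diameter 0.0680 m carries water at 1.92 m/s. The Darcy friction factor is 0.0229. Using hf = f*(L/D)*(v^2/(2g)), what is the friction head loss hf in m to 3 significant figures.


hf = 0.0229 * (390/0.0680) * (1.92^2 / (2*9.81))
hf = 24.7 m
Therefore the friction head loss hf = 24.7 m.


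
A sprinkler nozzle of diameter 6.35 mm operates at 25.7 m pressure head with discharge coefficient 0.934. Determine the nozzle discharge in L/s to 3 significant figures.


Approach: apply the orifice equation, Q = Cd*A*sqrt(2*g*h), A = pi*(d/2)^2.
A = pi*(6.35e-3/2)^2 = 3.1669e-05 m^2
Q = 0.934 * 3.1669e-05 * sqrt(2*9.81*25.7) * 1000 = 0.664 L/s
Therefore the nozzle discharge = 0.664 L/s.


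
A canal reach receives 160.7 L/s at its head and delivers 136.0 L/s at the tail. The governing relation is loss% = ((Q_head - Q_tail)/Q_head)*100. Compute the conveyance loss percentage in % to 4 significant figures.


loss = ((160.7 - 136.0)/160.7)*100 = 15.37 %
Therefore the conveyance loss percentage = 15.37 %.


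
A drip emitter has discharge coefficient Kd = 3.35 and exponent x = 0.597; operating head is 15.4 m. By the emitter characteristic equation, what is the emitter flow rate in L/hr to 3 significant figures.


Approach: apply the emitter characteristic equation, q = Kd * h^x.
q = 3.35 * 15.4^0.597 = 17.1 L/hr
Therefore the emitter flow rate = 17.1 L/hr.


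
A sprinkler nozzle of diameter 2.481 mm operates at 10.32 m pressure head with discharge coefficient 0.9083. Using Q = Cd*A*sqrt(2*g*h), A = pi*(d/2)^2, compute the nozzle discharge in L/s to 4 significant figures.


A = pi*(2.481e-3/2)^2 = 4.83441e-06 m^2
Q = 0.9083 * 4.83441e-06 * sqrt(2*9.81*10.32) * 1000 = 0.06248 L/s
Therefore the nozzle discharge = 0.06248 L/s.


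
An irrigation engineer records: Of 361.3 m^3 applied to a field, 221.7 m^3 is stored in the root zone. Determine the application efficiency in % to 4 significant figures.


Approach: apply the application efficiency ratio, Ea = (stored/applied)*100.
Ea = (221.7/361.3)*100 = 61.36 %
Therefore the application efficiency = 61.36 %.


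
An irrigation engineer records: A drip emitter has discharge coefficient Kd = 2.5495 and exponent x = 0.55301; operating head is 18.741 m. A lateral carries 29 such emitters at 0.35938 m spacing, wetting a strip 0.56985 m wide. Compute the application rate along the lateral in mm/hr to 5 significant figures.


Approach: apply the emitter equation with a lateral mass balance, q = Kd*h^x; Q = n*q; rate = Q/(n*spacing*width).
Step 1 — single emitter flow (q = Kd*h^x):
  q = 2.5495 * 18.741^0.55301 = 12.89205 L/hr
Step 2 — total lateral flow: Q = 29 * 12.89205 = 373.8696 L/hr
Step 3 — wetted area: A = 29 * 0.35938 * 0.56985 = 5.938988 m^2
Step 4 — application rate: Q/A = 373.8696/5.938988 = 62.952 mm/hr
Therefore the application rate along the lateral = 62.952 mm/hr.


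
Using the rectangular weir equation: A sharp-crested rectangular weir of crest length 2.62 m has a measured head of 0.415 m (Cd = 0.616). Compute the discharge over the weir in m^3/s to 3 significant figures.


Approach: apply the rectangular weir equation, Q = (2/3)*Cd*L*sqrt(2g)*H^1.5.
Q = (2/3)*0.616*2.62*sqrt(2*9.81)*0.415^1.5 = 1.27 m^3/s
Therefore the discharge over the weir = 1.27 m^3/s.


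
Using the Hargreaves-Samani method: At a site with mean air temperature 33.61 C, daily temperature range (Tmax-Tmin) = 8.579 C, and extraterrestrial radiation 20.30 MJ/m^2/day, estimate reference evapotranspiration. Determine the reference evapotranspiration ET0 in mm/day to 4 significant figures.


Approach: apply the Hargreaves-Samani method, ET0 = 0.0023*(Tmean+17.8)*sqrt(Tmax-Tmin)*0.408*Ra.
ET0 = 0.0023*(33.61+17.8)*sqrt(8.579)*0.408*20.30 = 2.868 mm/day
Therefore the reference evapotranspiration ET0 = 2.868 mm/day.


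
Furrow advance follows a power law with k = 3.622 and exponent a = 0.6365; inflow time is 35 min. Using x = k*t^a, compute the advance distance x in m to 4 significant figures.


x = 3.622 * 35^0.6365 = 34.81 m
Therefore the advance distance x = 34.81 m.


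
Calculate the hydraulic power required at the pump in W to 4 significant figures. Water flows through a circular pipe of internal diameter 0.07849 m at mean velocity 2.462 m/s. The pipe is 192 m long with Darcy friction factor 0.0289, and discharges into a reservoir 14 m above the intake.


Approach: apply continuity + Darcy-Weisbach + hydraulic power, Q = A*v; hf = f*(L/D)*(v^2/(2g)); H = static + hf; P = rho*g*Q*H.
Step 1 — flow rate (continuity, Q = A*v):
  A = pi*(0.07849/2)^2 = 0.00483859 m^2
  Q = 0.00483859 * 2.462 = 0.0119126 m^3/s
Step 2 — friction head loss (Darcy-Weisbach):
  hf = 0.0289 * (192/0.07849) * (2.462^2 / (2*9.81))
  hf = 21.8405 m
Step 3 — total head: H = 14 + 21.8405 = 35.8405 m
Step 4 — hydraulic power (P = rho*g*Q*H):
  P = 1000 * 9.81 * 0.0119126 * 35.8405 = 4188 W
Therefore the hydraulic power required at the pump = 4188 W.


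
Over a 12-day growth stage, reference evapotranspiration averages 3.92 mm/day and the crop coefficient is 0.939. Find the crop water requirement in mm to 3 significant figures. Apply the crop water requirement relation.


Approach: apply the crop water requirement relation, CWR = ET0 * Kc * days.
CWR = 3.92 * 0.939 * 12 = 44.2 mm
Therefore the crop water requirement = 44.2 mm.


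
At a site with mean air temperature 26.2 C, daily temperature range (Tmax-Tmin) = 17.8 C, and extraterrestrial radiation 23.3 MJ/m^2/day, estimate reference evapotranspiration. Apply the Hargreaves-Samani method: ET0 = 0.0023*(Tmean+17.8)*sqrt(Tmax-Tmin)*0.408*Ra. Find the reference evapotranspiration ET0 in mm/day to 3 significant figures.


ET0 = 0.0023*(26.2+17.8)*sqrt(17.8)*0.408*23.3 = 4.06 mm/day
Therefore the reference evapotranspiration ET0 = 4.06 mm/day.


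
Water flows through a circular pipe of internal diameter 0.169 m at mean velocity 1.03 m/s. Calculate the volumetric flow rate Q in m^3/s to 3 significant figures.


Approach: apply the continuity equation for pipe flow, Q = A * v with A = pi*(D/2)^2.
A = pi*(0.169/2)^2 = 0.022432 m^2
Q = 0.022432 * 1.03 = 0.0231 m^3/s
Therefore the volumetric flow rate Q = 0.0231 m^3/s.


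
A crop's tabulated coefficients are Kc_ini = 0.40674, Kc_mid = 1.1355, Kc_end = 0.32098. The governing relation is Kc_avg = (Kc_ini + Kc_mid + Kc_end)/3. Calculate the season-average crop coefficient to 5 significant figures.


Kc_avg = (0.40674 + 1.1355 + 0.32098)/3 = 0.62107
Therefore the season-average crop coefficient = 0.62107.


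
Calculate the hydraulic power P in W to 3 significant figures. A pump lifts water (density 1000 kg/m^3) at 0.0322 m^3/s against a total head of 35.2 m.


Approach: apply the hydraulic power relation, P = rho*g*Q*H.
P = 1000 * 9.81 * 0.0322 * 35.2 = 11100 W
Therefore the hydraulic power P = 11100 W.


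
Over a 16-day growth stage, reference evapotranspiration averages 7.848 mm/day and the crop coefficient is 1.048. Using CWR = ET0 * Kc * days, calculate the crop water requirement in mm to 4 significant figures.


CWR = 7.848 * 1.048 * 16 = 131.6 mm
Therefore the crop water requirement = 131.6 mm.


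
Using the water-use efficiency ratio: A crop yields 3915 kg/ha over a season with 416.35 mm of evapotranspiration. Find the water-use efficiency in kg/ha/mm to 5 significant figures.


Approach: apply the water-use efficiency ratio, WUE = yield/ET.
WUE = 3915 / 416.35 = 9.4031 kg/ha/mm
Therefore the water-use efficiency = 9.4031 kg/ha/mm.


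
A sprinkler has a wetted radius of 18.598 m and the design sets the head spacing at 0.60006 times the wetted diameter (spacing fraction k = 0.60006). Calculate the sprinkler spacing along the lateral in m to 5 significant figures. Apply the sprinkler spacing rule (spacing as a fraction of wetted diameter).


Approach: apply the sprinkler spacing rule (spacing as a fraction of wetted diameter), S = k*(2*R).
S = 0.60006 * (2 * 18.598) = 22.320 m
Therefore the sprinkler spacing along the lateral = 22.320 m.


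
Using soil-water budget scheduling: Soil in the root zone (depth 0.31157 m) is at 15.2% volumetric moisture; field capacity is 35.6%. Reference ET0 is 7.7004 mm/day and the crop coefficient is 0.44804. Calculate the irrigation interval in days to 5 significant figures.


Approach: apply soil-water budget scheduling, SMD = (FC-theta)/100*depth*1000; ETc = ET0*Kc; interval = SMD/ETc.
Step 1 — soil moisture deficit:
  SMD = (35.6 - 15.2)/100 * 0.31157 * 1000 = 63.56028 mm
Step 2 — daily crop ET (ETc = ET0*Kc):
  ETc = 7.7004 * 0.44804 = 3.450087 mm/day
Step 3 — irrigation interval (SMD/ETc):
  interval = 63.56028 / 3.450087 = 18.423 days
Therefore the irrigation interval = 18.423 days.


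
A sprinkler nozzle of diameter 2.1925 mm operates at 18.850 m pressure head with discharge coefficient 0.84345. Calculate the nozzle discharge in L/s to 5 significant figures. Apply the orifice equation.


Approach: apply the orifice equation, Q = Cd*A*sqrt(2*g*h), A = pi*(d/2)^2.
A = pi*(2.1925e-3/2)^2 = 3.775453e-06 m^2
Q = 0.84345 * 3.775453e-06 * sqrt(2*9.81*18.850) * 1000 = 0.061240 L/s
Therefore the nozzle discharge = 0.061240 L/s.


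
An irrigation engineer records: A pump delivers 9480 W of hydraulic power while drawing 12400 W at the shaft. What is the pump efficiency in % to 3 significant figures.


Approach: apply the efficiency ratio, eta = (P_out/P_in)*100.
eta = (9480 / 12400) * 100 = 76.5 %
Therefore the pump efficiency = 76.5 %.


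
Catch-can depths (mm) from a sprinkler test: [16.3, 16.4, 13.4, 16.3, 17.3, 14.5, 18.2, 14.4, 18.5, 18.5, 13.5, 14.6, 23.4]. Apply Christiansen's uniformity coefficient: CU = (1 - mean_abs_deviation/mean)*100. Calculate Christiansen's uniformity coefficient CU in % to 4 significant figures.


mean = 16.5615 mm
mean |d_i - mean| = 2.01420 mm
CU = (1 - 2.01420/16.5615)*100 = 87.84 %
Therefore Christiansen's uniformity coefficient CU = 87.84 %.


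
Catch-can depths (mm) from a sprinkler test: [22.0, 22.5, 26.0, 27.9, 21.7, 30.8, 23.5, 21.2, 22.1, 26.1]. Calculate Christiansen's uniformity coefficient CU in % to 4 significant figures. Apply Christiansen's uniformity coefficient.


Approach: apply Christiansen's uniformity coefficient, CU = (1 - mean_abs_deviation/mean)*100.
mean = 24.3800 mm
mean |d_i - mean| = 2.65600 mm
CU = (1 - 2.65600/24.3800)*100 = 89.11 %
Therefore Christiansen's uniformity coefficient CU = 89.11 %.


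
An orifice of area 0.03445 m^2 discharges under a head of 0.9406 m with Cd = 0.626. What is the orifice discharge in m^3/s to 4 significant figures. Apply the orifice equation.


Approach: apply the orifice equation, Q = Cd*A*sqrt(2*g*h).
Q = 0.626 * 0.03445 * sqrt(2*9.81*0.9406) = 0.09264 m^3/s
Therefore the orifice discharge = 0.09264 m^3/s.


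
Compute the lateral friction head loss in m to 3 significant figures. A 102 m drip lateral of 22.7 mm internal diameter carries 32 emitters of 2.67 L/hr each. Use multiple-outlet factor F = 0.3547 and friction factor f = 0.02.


Approach: apply Darcy-Weisbach with the multiple-outlet F-factor, Q = n*q/(3600*1000) m^3/s; v = Q/A; hf = F*f*(L/D)*(v^2/(2g)).
Q = 32*2.67/(3600*1000) = 2.3733e-05 m^3/s
A = pi*(22.7e-3/2)^2 = 4.0471e-04 m^2, so v = Q/A = 0.058643 m/s
hf = 0.3547*0.02*(102/0.0227)*(0.058643^2/(2*9.81)) = 0.00559 m
Therefore the lateral friction head loss = 0.00559 m.


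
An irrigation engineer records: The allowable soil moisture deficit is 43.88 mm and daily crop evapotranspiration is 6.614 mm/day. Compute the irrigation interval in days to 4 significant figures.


Approach: apply the irrigation interval relation, interval = SMD / ETc.
interval = 43.88 / 6.614 = 6.634 days
Therefore the irrigation interval = 6.634 days.


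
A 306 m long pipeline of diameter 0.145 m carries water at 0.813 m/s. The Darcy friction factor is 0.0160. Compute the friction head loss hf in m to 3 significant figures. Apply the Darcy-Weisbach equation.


Approach: apply the Darcy-Weisbach equation, hf = f*(L/D)*(v^2/(2g)).
hf = 0.0160 * (306/0.145) * (0.813^2 / (2*9.81))
hf = 1.14 m
Therefore the friction head loss hf = 1.14 m.


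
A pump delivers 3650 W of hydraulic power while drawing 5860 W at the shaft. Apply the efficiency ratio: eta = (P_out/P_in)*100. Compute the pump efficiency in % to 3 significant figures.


eta = (3650 / 5860) * 100 = 62.3 %
Therefore the pump efficiency = 62.3 %.


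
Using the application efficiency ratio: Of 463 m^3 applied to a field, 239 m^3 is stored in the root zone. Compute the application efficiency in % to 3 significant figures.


Approach: apply the application efficiency ratio, Ea = (stored/applied)*100.
Ea = (239/463)*100 = 51.6 %
Therefore the application efficiency = 51.6 %.


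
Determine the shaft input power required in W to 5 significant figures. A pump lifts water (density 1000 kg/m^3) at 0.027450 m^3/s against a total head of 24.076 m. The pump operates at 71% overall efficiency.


Approach: apply hydraulic power then efficiency conversion, P = rho*g*Q*H; P_in = P/eta.
Step 1 — hydraulic power (P = rho*g*Q*H):
  P = 1000 * 9.81 * 0.027450 * 24.076 = 6483.294 W
Step 2 — input power: P_in = P/eta = 6483.294 / 0.71 = 9131.4 W
Therefore the shaft input power required = 9131.4 W.


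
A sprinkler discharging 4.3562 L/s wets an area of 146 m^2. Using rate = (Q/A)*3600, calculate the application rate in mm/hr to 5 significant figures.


rate = (4.3562 / 146) * 3600 = 107.41 mm/hr
Therefore the application rate = 107.41 mm/hr.


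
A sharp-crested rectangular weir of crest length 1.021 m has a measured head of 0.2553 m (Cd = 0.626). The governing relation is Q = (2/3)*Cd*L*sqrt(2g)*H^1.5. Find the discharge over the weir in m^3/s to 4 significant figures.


Q = (2/3)*0.626*1.021*sqrt(2*9.81)*0.2553^1.5 = 0.2435 m^3/s
Therefore the discharge over the weir = 0.2435 m^3/s.


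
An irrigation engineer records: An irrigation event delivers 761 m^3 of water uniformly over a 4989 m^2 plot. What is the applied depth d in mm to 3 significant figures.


Approach: apply depth from volume over area, d = (V/A)*1000.
d = (761 / 4989) * 1000 = 153 mm
Therefore the applied depth d = 153 mm.


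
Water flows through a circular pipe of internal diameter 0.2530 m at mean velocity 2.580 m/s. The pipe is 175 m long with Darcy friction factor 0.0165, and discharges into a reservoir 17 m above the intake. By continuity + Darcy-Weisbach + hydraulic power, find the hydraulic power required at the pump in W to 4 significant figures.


Approach: apply continuity + Darcy-Weisbach + hydraulic power, Q = A*v; hf = f*(L/D)*(v^2/(2g)); H = static + hf; P = rho*g*Q*H.
Step 1 — flow rate (continuity, Q = A*v):
  A = pi*(0.2530/2)^2 = 0.0502726 m^2
  Q = 0.0502726 * 2.580 = 0.129703 m^3/s
Step 2 — friction head loss (Darcy-Weisbach):
  hf = 0.0165 * (175/0.2530) * (2.580^2 / (2*9.81))
  hf = 3.87206 m
Step 3 — total head: H = 17 + 3.87206 = 20.8721 m
Step 4 — hydraulic power (P = rho*g*Q*H):
  P = 1000 * 9.81 * 0.129703 * 20.8721 = 26560 W
Therefore the hydraulic power required at the pump = 26560 W.


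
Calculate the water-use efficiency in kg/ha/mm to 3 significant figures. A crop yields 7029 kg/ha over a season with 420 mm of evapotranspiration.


Approach: apply the water-use efficiency ratio, WUE = yield/ET.
WUE = 7029 / 420 = 16.7 kg/ha/mm
Therefore the water-use efficiency = 16.7 kg/ha/mm.


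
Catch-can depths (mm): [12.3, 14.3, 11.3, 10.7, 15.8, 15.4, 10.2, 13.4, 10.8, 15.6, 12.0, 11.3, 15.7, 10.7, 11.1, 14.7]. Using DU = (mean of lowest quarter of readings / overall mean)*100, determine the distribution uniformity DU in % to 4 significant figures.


sorted lowest 4 of 16: [10.2, 10.7, 10.7, 10.8] -> mean = 10.6000 mm
overall mean = 12.8313 mm
DU = (10.6000/12.8313)*100 = 82.61 %
Therefore the distribution uniformity DU = 82.61 %.


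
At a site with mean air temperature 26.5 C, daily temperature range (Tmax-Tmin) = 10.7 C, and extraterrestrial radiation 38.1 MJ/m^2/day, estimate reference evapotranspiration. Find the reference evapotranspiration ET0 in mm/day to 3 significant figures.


Approach: apply the Hargreaves-Samani method, ET0 = 0.0023*(Tmean+17.8)*sqrt(Tmax-Tmin)*0.408*Ra.
ET0 = 0.0023*(26.5+17.8)*sqrt(10.7)*0.408*38.1 = 5.18 mm/day
Therefore the reference evapotranspiration ET0 = 5.18 mm/day.


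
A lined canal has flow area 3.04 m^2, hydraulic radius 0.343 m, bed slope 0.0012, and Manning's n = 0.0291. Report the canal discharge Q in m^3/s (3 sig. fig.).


Approach: apply Manning's equation, Q = (1/n)*A*R^(2/3)*S^(1/2).
Q = (1/0.0291) * 3.04 * 0.343^(2/3) * 0.0012^(1/2) = 1.77 m^3/s
Therefore the canal discharge Q = 1.77 m^3/s.


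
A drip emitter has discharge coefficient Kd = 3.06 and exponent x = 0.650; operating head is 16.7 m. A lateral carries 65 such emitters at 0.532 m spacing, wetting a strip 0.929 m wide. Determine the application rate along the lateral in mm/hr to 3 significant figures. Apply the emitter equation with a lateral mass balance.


Approach: apply the emitter equation with a lateral mass balance, q = Kd*h^x; Q = n*q; rate = Q/(n*spacing*width).
Step 1 — single emitter flow (q = Kd*h^x):
  q = 3.06 * 16.7^0.650 = 19.076 L/hr
Step 2 — total lateral flow: Q = 65 * 19.076 = 1239.9 L/hr
Step 3 — wetted area: A = 65 * 0.532 * 0.929 = 32.125 m^2
Step 4 — application rate: Q/A = 1239.9/32.125 = 38.6 mm/hr
Therefore the application rate along the lateral = 38.6 mm/hr.


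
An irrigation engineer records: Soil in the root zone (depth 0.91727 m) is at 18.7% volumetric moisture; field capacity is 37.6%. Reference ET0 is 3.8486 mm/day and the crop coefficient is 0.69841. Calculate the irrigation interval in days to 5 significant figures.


Approach: apply soil-water budget scheduling, SMD = (FC-theta)/100*depth*1000; ETc = ET0*Kc; interval = SMD/ETc.
Step 1 — soil moisture deficit:
  SMD = (37.6 - 18.7)/100 * 0.91727 * 1000 = 173.3640 mm
Step 2 — daily crop ET (ETc = ET0*Kc):
  ETc = 3.8486 * 0.69841 = 2.687901 mm/day
Step 3 — irrigation interval (SMD/ETc):
  interval = 173.3640 / 2.687901 = 64.498 days
Therefore the irrigation interval = 64.498 days.


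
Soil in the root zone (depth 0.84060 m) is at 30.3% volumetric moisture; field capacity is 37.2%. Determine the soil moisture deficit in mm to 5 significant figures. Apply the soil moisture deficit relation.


Approach: apply the soil moisture deficit relation, SMD = (FC - theta)/100 * depth * 1000.
SMD = (37.2 - 30.3)/100 * 0.84060 * 1000 = 58.001 mm
Therefore the soil moisture deficit = 58.001 mm.


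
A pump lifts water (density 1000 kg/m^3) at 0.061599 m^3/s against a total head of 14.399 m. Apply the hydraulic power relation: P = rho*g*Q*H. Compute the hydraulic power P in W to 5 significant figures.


P = 1000 * 9.81 * 0.061599 * 14.399 = 8701.1 W
Therefore the hydraulic power P = 8701.1 W.


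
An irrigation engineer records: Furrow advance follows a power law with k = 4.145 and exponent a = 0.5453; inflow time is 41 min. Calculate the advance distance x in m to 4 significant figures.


Approach: apply the power-law advance function, x = k*t^a.
x = 4.145 * 41^0.5453 = 31.40 m
Therefore the advance distance x = 31.40 m.


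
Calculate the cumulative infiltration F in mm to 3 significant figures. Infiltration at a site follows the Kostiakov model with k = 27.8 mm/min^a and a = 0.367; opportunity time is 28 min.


Approach: apply the Kostiakov infiltration equation, F = k*t^a.
F = 27.8 * 28^0.367 = 94.4 mm
Therefore the cumulative infiltration F = 94.4 mm.


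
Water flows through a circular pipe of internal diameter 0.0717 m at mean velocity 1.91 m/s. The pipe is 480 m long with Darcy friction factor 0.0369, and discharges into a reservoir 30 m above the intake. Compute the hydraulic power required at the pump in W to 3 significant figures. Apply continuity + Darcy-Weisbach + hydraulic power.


Approach: apply continuity + Darcy-Weisbach + hydraulic power, Q = A*v; hf = f*(L/D)*(v^2/(2g)); H = static + hf; P = rho*g*Q*H.
Step 1 — flow rate (continuity, Q = A*v):
  A = pi*(0.0717/2)^2 = 0.0040376 m^2
  Q = 0.0040376 * 1.91 = 0.0077119 m^3/s
Step 2 — friction head loss (Darcy-Weisbach):
  hf = 0.0369 * (480/0.0717) * (1.91^2 / (2*9.81))
  hf = 45.932 m
Step 3 — total head: H = 30 + 45.932 = 75.932 m
Step 4 — hydraulic power (P = rho*g*Q*H):
  P = 1000 * 9.81 * 0.0077119 * 75.932 = 5740 W
Therefore the hydraulic power required at the pump = 5740 W.


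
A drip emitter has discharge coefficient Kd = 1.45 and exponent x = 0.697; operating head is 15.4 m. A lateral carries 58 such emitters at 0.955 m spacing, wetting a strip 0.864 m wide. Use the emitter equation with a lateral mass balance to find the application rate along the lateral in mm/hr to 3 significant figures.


Approach: apply the emitter equation with a lateral mass balance, q = Kd*h^x; Q = n*q; rate = Q/(n*spacing*width).
Step 1 — single emitter flow (q = Kd*h^x):
  q = 1.45 * 15.4^0.697 = 9.7515 L/hr
Step 2 — total lateral flow: Q = 58 * 9.7515 = 565.59 L/hr
Step 3 — wetted area: A = 58 * 0.955 * 0.864 = 47.857 m^2
Step 4 — application rate: Q/A = 565.59/47.857 = 11.8 mm/hr
Therefore the application rate along the lateral = 11.8 mm/hr.


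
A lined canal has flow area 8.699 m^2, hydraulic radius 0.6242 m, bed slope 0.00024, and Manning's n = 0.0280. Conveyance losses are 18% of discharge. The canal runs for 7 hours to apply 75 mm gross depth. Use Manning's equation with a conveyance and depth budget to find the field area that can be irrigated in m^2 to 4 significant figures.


Approach: apply Manning's equation with a conveyance and depth budget, Q = (1/n)*A*R^(2/3)*S^(1/2); Q_field = Q*(1-loss); Area = Q_field*t/(d/1000).
Step 1 — canal discharge (Manning's equation):
  Q = (1/0.0280) * 8.699 * 0.6242^(2/3) * 0.00024^(1/2) = 3.51533 m^3/s
Step 2 — delivered flow: Q_field = 3.51533*(1 - 18/100) = 2.88257 m^3/s
Step 3 — volume delivered: V = 2.88257 * 7*3600 = 72640.8 m^3
Step 4 — area served: A = V / (depth/1000) = 72640.8 / 0.075 = 968500 m^2
Therefore the field area that can be irrigated = 968500 m^2.


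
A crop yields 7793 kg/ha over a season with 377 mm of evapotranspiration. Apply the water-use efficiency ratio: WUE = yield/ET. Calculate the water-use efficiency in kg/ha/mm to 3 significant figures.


WUE = 7793 / 377 = 20.7 kg/ha/mm
Therefore the water-use efficiency = 20.7 kg/ha/mm.


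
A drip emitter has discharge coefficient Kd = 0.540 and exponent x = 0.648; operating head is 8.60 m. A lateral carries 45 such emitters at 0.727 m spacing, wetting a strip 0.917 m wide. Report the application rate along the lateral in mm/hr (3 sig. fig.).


Approach: apply the emitter equation with a lateral mass balance, q = Kd*h^x; Q = n*q; rate = Q/(n*spacing*width).
Step 1 — single emitter flow (q = Kd*h^x):
  q = 0.540 * 8.60^0.648 = 2.1775 L/hr
Step 2 — total lateral flow: Q = 45 * 2.1775 = 97.985 L/hr
Step 3 — wetted area: A = 45 * 0.727 * 0.917 = 30.000 m^2
Step 4 — application rate: Q/A = 97.985/30.000 = 3.27 mm/hr
Therefore the application rate along the lateral = 3.27 mm/hr.


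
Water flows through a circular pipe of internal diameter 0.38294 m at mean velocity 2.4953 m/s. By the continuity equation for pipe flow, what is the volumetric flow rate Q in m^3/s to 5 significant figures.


Approach: apply the continuity equation for pipe flow, Q = A * v with A = pi*(D/2)^2.
A = pi*(0.38294/2)^2 = 0.1151732 m^2
Q = 0.1151732 * 2.4953 = 0.28739 m^3/s
Therefore the volumetric flow rate Q = 0.28739 m^3/s.


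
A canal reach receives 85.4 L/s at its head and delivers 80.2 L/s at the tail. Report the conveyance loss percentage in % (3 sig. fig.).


Approach: apply the conveyance loss ratio, loss% = ((Q_head - Q_tail)/Q_head)*100.
loss = ((85.4 - 80.2)/85.4)*100 = 6.09 %
Therefore the conveyance loss percentage = 6.09 %.


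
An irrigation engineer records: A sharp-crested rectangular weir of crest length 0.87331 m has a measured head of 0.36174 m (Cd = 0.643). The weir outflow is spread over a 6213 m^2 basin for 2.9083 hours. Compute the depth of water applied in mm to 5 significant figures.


Approach: apply the rectangular weir equation with a volume-to-depth conversion, Q = (2/3)*Cd*L*sqrt(2g)*H^1.5; d = Q*t/A * 1000.
Step 1 — weir discharge:
  Q = (2/3)*0.643*0.87331*sqrt(2*9.81)*0.36174^1.5 = 0.3607717 m^3/s
Step 2 — volume: V = 0.3607717 * 2.9083*3600 = 3777.236 m^3
Step 3 — depth: d = V/A * 1000 = 3777.236/6213 * 1000 = 607.96 mm
Therefore the depth of water applied = 607.96 mm.


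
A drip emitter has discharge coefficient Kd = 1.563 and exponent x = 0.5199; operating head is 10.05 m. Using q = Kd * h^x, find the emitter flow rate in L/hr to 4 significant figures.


q = 1.563 * 10.05^0.5199 = 5.188 L/hr
Therefore the emitter flow rate = 5.188 L/hr.


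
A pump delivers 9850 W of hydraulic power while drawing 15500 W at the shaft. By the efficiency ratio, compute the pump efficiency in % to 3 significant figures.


Approach: apply the efficiency ratio, eta = (P_out/P_in)*100.
eta = (9850 / 15500) * 100 = 63.5 %
Therefore the pump efficiency = 63.5 %.


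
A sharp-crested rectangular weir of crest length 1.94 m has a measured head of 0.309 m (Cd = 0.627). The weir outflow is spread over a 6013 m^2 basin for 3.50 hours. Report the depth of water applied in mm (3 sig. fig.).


Approach: apply the rectangular weir equation with a volume-to-depth conversion, Q = (2/3)*Cd*L*sqrt(2g)*H^1.5; d = Q*t/A * 1000.
Step 1 — weir discharge:
  Q = (2/3)*0.627*1.94*sqrt(2*9.81)*0.309^1.5 = 0.61697 m^3/s
Step 2 — volume: V = 0.61697 * 3.50*3600 = 7773.8 m^3
Step 3 — depth: d = V/A * 1000 = 7773.8/6013 * 1000 = 1290 mm
Therefore the depth of water applied = 1290 mm.


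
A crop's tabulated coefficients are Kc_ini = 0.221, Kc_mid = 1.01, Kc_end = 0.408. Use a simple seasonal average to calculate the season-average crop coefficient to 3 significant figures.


Approach: apply a simple seasonal average, Kc_avg = (Kc_ini + Kc_mid + Kc_end)/3.
Kc_avg = (0.221 + 1.01 + 0.408)/3 = 0.546
Therefore the season-average crop coefficient = 0.546.


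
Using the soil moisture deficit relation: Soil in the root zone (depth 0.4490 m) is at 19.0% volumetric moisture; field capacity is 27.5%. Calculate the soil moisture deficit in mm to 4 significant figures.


Approach: apply the soil moisture deficit relation, SMD = (FC - theta)/100 * depth * 1000.
SMD = (27.5 - 19.0)/100 * 0.4490 * 1000 = 38.17 mm
Therefore the soil moisture deficit = 38.17 mm.


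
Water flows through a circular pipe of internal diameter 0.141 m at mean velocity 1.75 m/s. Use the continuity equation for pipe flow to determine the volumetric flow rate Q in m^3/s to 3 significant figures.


Approach: apply the continuity equation for pipe flow, Q = A * v with A = pi*(D/2)^2.
A = pi*(0.141/2)^2 = 0.015615 m^2
Q = 0.015615 * 1.75 = 0.0273 m^3/s
Therefore the volumetric flow rate Q = 0.0273 m^3/s.


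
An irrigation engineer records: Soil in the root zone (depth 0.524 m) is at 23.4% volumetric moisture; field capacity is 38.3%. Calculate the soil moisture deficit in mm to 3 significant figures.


Approach: apply the soil moisture deficit relation, SMD = (FC - theta)/100 * depth * 1000.
SMD = (38.3 - 23.4)/100 * 0.524 * 1000 = 78.1 mm
Therefore the soil moisture deficit = 78.1 mm.


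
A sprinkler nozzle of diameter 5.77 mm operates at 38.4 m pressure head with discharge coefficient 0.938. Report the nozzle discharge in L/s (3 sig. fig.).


Approach: apply the orifice equation, Q = Cd*A*sqrt(2*g*h), A = pi*(d/2)^2.
A = pi*(5.77e-3/2)^2 = 2.6148e-05 m^2
Q = 0.938 * 2.6148e-05 * sqrt(2*9.81*38.4) * 1000 = 0.673 L/s
Therefore the nozzle discharge = 0.673 L/s.


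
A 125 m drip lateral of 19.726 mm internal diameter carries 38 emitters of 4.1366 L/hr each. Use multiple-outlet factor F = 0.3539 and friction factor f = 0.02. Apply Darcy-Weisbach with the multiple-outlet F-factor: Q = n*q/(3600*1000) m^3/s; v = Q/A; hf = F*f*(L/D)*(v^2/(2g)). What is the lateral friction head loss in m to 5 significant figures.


Q = 38*4.1366/(3600*1000) = 4.366411e-05 m^3/s
A = pi*(19.726e-3/2)^2 = 3.056103e-04 m^2, so v = Q/A = 0.1428751 m/s
hf = 0.3539*0.02*(125/0.019726)*(0.1428751^2/(2*9.81)) = 0.046665 m
Therefore the lateral friction head loss = 0.046665 m.


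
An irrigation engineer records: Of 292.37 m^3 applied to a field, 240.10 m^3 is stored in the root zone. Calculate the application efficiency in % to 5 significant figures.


Approach: apply the application efficiency ratio, Ea = (stored/applied)*100.
Ea = (240.10/292.37)*100 = 82.122 %
Therefore the application efficiency = 82.122 %.


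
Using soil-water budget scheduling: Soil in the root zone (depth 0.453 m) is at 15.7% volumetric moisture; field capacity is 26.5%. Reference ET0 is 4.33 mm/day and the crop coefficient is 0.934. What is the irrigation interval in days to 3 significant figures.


Approach: apply soil-water budget scheduling, SMD = (FC-theta)/100*depth*1000; ETc = ET0*Kc; interval = SMD/ETc.
Step 1 — soil moisture deficit:
  SMD = (26.5 - 15.7)/100 * 0.453 * 1000 = 48.924 mm
Step 2 — daily crop ET (ETc = ET0*Kc):
  ETc = 4.33 * 0.934 = 4.0442 mm/day
Step 3 — irrigation interval (SMD/ETc):
  interval = 48.924 / 4.0442 = 12.1 days
Therefore the irrigation interval = 12.1 days.
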